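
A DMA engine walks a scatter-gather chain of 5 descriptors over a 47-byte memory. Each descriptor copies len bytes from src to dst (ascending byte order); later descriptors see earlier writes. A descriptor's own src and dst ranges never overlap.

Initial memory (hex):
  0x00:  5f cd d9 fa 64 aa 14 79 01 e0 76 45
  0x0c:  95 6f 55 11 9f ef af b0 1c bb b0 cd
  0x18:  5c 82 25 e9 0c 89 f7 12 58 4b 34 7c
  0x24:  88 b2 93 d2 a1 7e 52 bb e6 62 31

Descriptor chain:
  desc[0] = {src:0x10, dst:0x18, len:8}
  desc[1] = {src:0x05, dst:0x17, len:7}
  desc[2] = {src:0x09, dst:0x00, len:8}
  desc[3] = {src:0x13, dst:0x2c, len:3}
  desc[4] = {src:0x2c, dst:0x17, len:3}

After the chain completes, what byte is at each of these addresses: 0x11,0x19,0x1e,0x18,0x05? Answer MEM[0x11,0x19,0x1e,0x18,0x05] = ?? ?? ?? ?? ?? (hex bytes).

MEM[0x11,0x19,0x1e,0x18,0x05] = ef bb b0 1c 55

  after D0: wrote 8B at 0x18 = 9fefafb01cbbb0cd
  after D1: wrote 7B at 0x17 = aa147901e07645
  after D2: wrote 8B at 0x00 = e07645956f55119f
  after D3: wrote 3B at 0x2c = b01cbb
  after D4: wrote 3B at 0x17 = b01cbb
query mem[0x11]=0xef, mem[0x19]=0xbb, mem[0x1e]=0xb0, mem[0x18]=0x1c, mem[0x05]=0x55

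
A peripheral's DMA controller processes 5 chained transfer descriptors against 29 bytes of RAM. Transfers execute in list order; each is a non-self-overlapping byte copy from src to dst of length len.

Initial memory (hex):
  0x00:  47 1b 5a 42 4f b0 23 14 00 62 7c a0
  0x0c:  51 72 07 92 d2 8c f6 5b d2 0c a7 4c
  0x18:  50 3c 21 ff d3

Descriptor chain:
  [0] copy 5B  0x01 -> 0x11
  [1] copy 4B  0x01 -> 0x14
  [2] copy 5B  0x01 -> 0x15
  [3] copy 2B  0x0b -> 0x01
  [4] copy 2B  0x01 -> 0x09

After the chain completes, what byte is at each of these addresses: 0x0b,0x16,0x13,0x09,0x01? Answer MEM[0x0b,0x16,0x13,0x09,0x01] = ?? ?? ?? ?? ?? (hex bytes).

MEM[0x0b,0x16,0x13,0x09,0x01] = a0 5a 42 a0 a0

[0] 0x01->0x11 len=5 : 1b 5a 42 4f b0
[1] 0x01->0x14 len=4 : 1b 5a 42 4f
[2] 0x01->0x15 len=5 : 1b 5a 42 4f b0
[3] 0x0b->0x01 len=2 : a0 51
[4] 0x01->0x09 len=2 : a0 51
query mem[0x0b]=0xa0, mem[0x16]=0x5a, mem[0x13]=0x42, mem[0x09]=0xa0, mem[0x01]=0xa0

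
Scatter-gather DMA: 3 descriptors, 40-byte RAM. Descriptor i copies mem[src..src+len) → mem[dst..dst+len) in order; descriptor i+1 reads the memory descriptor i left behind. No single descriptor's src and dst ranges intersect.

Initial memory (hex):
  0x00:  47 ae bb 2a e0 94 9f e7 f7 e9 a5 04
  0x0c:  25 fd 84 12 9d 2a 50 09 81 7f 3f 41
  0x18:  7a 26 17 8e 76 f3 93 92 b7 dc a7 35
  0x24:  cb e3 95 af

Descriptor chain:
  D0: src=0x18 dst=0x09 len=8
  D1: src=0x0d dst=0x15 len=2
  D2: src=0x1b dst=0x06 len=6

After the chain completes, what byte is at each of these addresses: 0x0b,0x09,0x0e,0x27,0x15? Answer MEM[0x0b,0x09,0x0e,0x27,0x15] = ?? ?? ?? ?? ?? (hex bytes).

  after D0: wrote 8B at 0x09 = 7a26178e76f39392
  after D1: wrote 2B at 0x15 = 76f3
  after D2: wrote 6B at 0x06 = 8e76f39392b7
query mem[0x0b]=0xb7, mem[0x09]=0x93, mem[0x0e]=0xf3, mem[0x27]=0xaf, mem[0x15]=0x76

MEM[0x0b,0x09,0x0e,0x27,0x15] = b7 93 f3 af 76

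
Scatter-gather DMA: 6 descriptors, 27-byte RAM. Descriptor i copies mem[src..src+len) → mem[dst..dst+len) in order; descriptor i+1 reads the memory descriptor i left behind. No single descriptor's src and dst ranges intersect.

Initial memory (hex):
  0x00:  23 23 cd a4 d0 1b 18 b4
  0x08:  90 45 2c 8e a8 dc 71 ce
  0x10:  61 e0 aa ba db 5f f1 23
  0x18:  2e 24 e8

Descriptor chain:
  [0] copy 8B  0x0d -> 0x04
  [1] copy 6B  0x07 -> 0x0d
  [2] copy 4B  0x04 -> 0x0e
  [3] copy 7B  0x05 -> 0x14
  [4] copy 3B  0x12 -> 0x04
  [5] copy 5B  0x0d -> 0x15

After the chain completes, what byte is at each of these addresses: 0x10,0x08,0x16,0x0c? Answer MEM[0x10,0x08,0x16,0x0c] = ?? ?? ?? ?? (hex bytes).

  after D0: wrote 8B at 0x04 = dc71ce61e0aabadb
  after D1: wrote 6B at 0x0d = 61e0aabadba8
  after D2: wrote 4B at 0x0e = dc71ce61
  after D3: wrote 7B at 0x14 = 71ce61e0aabadb
  after D4: wrote 3B at 0x04 = a8ba71
  after D5: wrote 5B at 0x15 = 61dc71ce61
query mem[0x10]=0xce, mem[0x08]=0xe0, mem[0x16]=0xdc, mem[0x0c]=0xa8

MEM[0x10,0x08,0x16,0x0c] = ce e0 dc a8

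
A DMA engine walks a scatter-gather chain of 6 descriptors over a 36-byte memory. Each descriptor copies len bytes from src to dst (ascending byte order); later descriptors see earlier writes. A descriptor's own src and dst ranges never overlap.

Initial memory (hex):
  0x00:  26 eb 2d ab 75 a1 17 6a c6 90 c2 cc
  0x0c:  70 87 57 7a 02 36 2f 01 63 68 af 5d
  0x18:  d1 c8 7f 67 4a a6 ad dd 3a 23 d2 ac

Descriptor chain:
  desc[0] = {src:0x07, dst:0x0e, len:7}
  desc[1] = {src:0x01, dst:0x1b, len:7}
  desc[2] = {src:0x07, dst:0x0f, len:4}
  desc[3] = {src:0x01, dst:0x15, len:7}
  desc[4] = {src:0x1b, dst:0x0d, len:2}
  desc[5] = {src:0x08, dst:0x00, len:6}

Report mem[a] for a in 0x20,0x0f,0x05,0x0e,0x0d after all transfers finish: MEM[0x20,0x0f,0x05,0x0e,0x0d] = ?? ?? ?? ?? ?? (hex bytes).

[0] 0x07->0x0e len=7 : 6a c6 90 c2 cc 70 87
[1] 0x01->0x1b len=7 : eb 2d ab 75 a1 17 6a
[2] 0x07->0x0f len=4 : 6a c6 90 c2
[3] 0x01->0x15 len=7 : eb 2d ab 75 a1 17 6a
[4] 0x1b->0x0d len=2 : 6a 2d
[5] 0x08->0x00 len=6 : c6 90 c2 cc 70 6a
query mem[0x20]=0x17, mem[0x0f]=0x6a, mem[0x05]=0x6a, mem[0x0e]=0x2d, mem[0x0d]=0x6a

MEM[0x20,0x0f,0x05,0x0e,0x0d] = 17 6a 6a 2d 6a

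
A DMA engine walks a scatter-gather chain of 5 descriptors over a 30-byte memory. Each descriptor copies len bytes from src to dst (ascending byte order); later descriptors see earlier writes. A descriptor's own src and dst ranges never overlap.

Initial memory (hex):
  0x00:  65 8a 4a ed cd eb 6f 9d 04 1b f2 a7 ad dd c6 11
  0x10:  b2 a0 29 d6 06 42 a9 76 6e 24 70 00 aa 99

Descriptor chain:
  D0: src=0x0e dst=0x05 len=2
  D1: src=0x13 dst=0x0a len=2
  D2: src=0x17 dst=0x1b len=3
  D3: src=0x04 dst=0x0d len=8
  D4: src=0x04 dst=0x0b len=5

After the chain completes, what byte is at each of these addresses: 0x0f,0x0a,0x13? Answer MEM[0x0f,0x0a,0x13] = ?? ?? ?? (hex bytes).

  after D0: wrote 2B at 0x05 = c611
  after D1: wrote 2B at 0x0a = d606
  after D2: wrote 3B at 0x1b = 766e24
  after D3: wrote 8B at 0x0d = cdc6119d041bd606
  after D4: wrote 5B at 0x0b = cdc6119d04
query mem[0x0f]=0x04, mem[0x0a]=0xd6, mem[0x13]=0xd6

MEM[0x0f,0x0a,0x13] = 04 d6 d6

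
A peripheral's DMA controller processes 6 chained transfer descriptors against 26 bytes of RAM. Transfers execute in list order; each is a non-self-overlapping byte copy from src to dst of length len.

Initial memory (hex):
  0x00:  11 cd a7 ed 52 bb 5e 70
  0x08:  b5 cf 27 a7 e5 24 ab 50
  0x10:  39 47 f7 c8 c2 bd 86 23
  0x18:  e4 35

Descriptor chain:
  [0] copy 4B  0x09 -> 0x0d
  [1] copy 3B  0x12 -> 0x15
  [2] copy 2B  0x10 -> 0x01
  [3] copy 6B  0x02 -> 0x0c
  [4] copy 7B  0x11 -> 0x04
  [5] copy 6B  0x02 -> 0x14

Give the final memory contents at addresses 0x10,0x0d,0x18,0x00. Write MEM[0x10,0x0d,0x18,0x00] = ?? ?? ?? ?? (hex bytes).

MEM[0x10,0x0d,0x18,0x00] = 5e ed c8 11

  after D0: wrote 4B at 0x0d = cf27a7e5
  after D1: wrote 3B at 0x15 = f7c8c2
  after D2: wrote 2B at 0x01 = e547
  after D3: wrote 6B at 0x0c = 47ed52bb5e70
  after D4: wrote 7B at 0x04 = 70f7c8c2f7c8c2
  after D5: wrote 6B at 0x14 = 47ed70f7c8c2
query mem[0x10]=0x5e, mem[0x0d]=0xed, mem[0x18]=0xc8, mem[0x00]=0x11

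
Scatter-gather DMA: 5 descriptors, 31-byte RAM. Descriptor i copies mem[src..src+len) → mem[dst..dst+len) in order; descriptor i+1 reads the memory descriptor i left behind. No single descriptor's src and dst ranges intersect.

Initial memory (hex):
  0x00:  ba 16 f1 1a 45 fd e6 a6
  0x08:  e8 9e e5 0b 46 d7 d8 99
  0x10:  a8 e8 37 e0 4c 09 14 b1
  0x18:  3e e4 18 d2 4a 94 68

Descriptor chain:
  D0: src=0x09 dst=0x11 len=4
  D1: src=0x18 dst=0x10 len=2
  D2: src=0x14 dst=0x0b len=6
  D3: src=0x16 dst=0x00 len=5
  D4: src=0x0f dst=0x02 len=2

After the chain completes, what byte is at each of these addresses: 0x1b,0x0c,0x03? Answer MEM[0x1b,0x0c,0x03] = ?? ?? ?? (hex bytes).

MEM[0x1b,0x0c,0x03] = d2 09 e4

[0] 0x09->0x11 len=4 : 9e e5 0b 46
[1] 0x18->0x10 len=2 : 3e e4
[2] 0x14->0x0b len=6 : 46 09 14 b1 3e e4
[3] 0x16->0x00 len=5 : 14 b1 3e e4 18
[4] 0x0f->0x02 len=2 : 3e e4
query mem[0x1b]=0xd2, mem[0x0c]=0x09, mem[0x03]=0xe4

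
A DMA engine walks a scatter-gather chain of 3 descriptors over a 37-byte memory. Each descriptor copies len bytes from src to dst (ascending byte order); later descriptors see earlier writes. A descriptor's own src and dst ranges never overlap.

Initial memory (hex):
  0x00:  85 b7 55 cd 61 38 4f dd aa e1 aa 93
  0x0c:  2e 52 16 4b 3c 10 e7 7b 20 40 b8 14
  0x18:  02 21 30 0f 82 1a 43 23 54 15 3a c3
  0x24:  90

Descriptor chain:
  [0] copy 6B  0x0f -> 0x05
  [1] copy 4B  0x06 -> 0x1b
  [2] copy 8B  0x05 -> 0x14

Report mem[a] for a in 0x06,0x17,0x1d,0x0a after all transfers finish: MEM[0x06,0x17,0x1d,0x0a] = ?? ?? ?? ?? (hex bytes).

D0: mem[0x05..0x0a] <- [4b 3c 10 e7 7b 20]
D1: mem[0x1b..0x1e] <- [3c 10 e7 7b]
D2: mem[0x14..0x1b] <- [4b 3c 10 e7 7b 20 93 2e]
query mem[0x06]=0x3c, mem[0x17]=0xe7, mem[0x1d]=0xe7, mem[0x0a]=0x20

MEM[0x06,0x17,0x1d,0x0a] = 3c e7 e7 20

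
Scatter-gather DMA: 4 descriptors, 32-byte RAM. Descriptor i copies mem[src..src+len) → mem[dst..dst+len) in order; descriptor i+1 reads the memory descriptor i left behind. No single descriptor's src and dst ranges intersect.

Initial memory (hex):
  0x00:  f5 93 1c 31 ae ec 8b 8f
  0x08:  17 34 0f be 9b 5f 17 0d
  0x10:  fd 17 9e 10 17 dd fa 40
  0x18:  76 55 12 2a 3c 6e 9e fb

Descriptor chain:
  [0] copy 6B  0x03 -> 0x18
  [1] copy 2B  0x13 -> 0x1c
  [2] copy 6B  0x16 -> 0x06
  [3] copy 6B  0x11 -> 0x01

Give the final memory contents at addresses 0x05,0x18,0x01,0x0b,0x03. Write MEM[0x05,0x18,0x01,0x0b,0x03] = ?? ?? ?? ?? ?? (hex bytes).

  after D0: wrote 6B at 0x18 = 31aeec8b8f17
  after D1: wrote 2B at 0x1c = 1017
  after D2: wrote 6B at 0x06 = fa4031aeec8b
  after D3: wrote 6B at 0x01 = 179e1017ddfa
query mem[0x05]=0xdd, mem[0x18]=0x31, mem[0x01]=0x17, mem[0x0b]=0x8b, mem[0x03]=0x10

MEM[0x05,0x18,0x01,0x0b,0x03] = dd 31 17 8b 10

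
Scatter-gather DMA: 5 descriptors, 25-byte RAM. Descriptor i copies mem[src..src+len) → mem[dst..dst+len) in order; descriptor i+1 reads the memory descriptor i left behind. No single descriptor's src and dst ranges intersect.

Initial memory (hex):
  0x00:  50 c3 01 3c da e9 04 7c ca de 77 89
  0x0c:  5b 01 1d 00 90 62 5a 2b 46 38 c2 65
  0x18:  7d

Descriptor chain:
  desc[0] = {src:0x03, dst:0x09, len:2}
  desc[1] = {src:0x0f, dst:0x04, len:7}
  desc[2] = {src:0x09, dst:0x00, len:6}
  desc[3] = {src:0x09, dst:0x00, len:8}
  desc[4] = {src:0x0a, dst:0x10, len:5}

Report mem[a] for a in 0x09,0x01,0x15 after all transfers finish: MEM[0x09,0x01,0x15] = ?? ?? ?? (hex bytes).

MEM[0x09,0x01,0x15] = 46 38 38

#0 dst[0x09+2] := {0x3c,0xda}
#1 dst[0x04+7] := {0x00,0x90,0x62,0x5a,0x2b,0x46,0x38}
#2 dst[0x00+6] := {0x46,0x38,0x89,0x5b,0x01,0x1d}
#3 dst[0x00+8] := {0x46,0x38,0x89,0x5b,0x01,0x1d,0x00,0x90}
#4 dst[0x10+5] := {0x38,0x89,0x5b,0x01,0x1d}
query mem[0x09]=0x46, mem[0x01]=0x38, mem[0x15]=0x38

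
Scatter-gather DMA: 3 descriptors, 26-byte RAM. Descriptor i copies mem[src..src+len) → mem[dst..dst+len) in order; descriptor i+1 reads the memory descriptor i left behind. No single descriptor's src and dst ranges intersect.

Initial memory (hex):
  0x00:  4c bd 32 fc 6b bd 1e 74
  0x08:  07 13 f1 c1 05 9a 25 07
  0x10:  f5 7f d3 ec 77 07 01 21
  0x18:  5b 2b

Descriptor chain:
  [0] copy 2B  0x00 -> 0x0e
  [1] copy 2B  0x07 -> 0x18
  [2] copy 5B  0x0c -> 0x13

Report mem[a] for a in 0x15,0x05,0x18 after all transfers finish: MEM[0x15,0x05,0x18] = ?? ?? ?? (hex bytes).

  after D0: wrote 2B at 0x0e = 4cbd
  after D1: wrote 2B at 0x18 = 7407
  after D2: wrote 5B at 0x13 = 059a4cbdf5
query mem[0x15]=0x4c, mem[0x05]=0xbd, mem[0x18]=0x74

MEM[0x15,0x05,0x18] = 4c bd 74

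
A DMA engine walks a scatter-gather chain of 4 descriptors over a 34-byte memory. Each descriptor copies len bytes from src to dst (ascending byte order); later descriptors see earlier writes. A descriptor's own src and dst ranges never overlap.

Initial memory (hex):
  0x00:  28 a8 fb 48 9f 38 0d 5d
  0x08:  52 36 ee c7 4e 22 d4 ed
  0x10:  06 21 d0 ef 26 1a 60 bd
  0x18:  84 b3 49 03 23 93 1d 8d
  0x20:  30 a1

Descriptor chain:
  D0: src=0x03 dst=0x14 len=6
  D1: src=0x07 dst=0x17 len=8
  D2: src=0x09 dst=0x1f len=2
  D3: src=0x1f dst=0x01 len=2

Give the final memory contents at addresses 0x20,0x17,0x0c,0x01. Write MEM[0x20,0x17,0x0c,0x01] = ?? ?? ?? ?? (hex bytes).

MEM[0x20,0x17,0x0c,0x01] = ee 5d 4e 36

D0: mem[0x14..0x19] <- [48 9f 38 0d 5d 52]
D1: mem[0x17..0x1e] <- [5d 52 36 ee c7 4e 22 d4]
D2: mem[0x1f..0x20] <- [36 ee]
D3: mem[0x01..0x02] <- [36 ee]
query mem[0x20]=0xee, mem[0x17]=0x5d, mem[0x0c]=0x4e, mem[0x01]=0x36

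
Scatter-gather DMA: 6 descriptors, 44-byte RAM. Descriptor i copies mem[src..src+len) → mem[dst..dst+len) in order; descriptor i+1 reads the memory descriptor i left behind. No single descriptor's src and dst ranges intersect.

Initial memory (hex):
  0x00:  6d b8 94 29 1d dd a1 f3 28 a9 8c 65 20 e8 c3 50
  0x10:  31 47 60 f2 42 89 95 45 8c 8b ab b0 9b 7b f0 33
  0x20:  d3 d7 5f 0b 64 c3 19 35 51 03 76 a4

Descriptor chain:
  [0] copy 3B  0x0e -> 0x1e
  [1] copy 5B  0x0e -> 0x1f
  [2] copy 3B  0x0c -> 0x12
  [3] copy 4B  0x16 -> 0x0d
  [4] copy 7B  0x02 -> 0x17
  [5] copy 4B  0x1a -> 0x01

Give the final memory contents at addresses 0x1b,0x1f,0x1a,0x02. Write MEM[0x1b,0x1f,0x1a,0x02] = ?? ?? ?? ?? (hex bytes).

MEM[0x1b,0x1f,0x1a,0x02] = a1 c3 dd a1

[0] 0x0e->0x1e len=3 : c3 50 31
[1] 0x0e->0x1f len=5 : c3 50 31 47 60
[2] 0x0c->0x12 len=3 : 20 e8 c3
[3] 0x16->0x0d len=4 : 95 45 8c 8b
[4] 0x02->0x17 len=7 : 94 29 1d dd a1 f3 28
[5] 0x1a->0x01 len=4 : dd a1 f3 28
query mem[0x1b]=0xa1, mem[0x1f]=0xc3, mem[0x1a]=0xdd, mem[0x02]=0xa1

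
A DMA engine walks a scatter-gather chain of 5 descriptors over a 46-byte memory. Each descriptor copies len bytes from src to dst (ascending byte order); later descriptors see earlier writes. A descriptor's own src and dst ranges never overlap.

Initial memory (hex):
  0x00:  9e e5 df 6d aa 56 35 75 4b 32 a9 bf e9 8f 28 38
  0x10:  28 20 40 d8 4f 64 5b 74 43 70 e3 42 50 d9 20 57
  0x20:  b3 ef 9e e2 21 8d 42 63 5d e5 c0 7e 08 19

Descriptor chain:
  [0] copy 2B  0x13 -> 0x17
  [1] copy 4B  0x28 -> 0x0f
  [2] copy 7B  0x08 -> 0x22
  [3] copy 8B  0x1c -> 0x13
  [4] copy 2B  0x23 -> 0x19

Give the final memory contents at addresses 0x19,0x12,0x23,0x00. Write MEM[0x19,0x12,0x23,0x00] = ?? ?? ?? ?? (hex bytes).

MEM[0x19,0x12,0x23,0x00] = 32 7e 32 9e

#0 dst[0x17+2] := {0xd8,0x4f}
#1 dst[0x0f+4] := {0x5d,0xe5,0xc0,0x7e}
#2 dst[0x22+7] := {0x4b,0x32,0xa9,0xbf,0xe9,0x8f,0x28}
#3 dst[0x13+8] := {0x50,0xd9,0x20,0x57,0xb3,0xef,0x4b,0x32}
#4 dst[0x19+2] := {0x32,0xa9}
query mem[0x19]=0x32, mem[0x12]=0x7e, mem[0x23]=0x32, mem[0x00]=0x9e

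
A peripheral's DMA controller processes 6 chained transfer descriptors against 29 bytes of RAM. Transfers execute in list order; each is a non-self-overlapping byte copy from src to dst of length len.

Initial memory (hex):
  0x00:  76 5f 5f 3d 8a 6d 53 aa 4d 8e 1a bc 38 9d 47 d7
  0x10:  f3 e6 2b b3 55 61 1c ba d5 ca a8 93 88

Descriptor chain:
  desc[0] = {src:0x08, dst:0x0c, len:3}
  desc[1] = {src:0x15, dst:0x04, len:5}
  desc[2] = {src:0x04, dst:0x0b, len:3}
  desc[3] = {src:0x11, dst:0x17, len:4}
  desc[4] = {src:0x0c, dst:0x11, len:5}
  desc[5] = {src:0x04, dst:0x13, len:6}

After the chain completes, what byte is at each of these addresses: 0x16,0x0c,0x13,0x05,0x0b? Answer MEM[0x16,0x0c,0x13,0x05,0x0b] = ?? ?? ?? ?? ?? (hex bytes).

  after D0: wrote 3B at 0x0c = 4d8e1a
  after D1: wrote 5B at 0x04 = 611cbad5ca
  after D2: wrote 3B at 0x0b = 611cba
  after D3: wrote 4B at 0x17 = e62bb355
  after D4: wrote 5B at 0x11 = 1cba1ad7f3
  after D5: wrote 6B at 0x13 = 611cbad5ca8e
query mem[0x16]=0xd5, mem[0x0c]=0x1c, mem[0x13]=0x61, mem[0x05]=0x1c, mem[0x0b]=0x61

MEM[0x16,0x0c,0x13,0x05,0x0b] = d5 1c 61 1c 61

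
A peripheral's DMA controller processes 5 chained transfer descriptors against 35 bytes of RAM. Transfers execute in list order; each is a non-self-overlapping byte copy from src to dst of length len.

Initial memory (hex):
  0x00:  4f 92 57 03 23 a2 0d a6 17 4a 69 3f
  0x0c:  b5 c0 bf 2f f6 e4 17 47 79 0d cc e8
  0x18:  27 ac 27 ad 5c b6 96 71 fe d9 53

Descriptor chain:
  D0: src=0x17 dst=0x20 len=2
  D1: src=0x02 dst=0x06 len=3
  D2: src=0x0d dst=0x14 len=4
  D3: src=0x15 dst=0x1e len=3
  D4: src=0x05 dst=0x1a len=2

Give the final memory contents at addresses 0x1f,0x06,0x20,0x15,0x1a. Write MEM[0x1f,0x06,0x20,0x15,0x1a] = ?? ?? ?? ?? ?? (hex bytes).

MEM[0x1f,0x06,0x20,0x15,0x1a] = 2f 57 f6 bf a2

[0] 0x17->0x20 len=2 : e8 27
[1] 0x02->0x06 len=3 : 57 03 23
[2] 0x0d->0x14 len=4 : c0 bf 2f f6
[3] 0x15->0x1e len=3 : bf 2f f6
[4] 0x05->0x1a len=2 : a2 57
query mem[0x1f]=0x2f, mem[0x06]=0x57, mem[0x20]=0xf6, mem[0x15]=0xbf, mem[0x1a]=0xa2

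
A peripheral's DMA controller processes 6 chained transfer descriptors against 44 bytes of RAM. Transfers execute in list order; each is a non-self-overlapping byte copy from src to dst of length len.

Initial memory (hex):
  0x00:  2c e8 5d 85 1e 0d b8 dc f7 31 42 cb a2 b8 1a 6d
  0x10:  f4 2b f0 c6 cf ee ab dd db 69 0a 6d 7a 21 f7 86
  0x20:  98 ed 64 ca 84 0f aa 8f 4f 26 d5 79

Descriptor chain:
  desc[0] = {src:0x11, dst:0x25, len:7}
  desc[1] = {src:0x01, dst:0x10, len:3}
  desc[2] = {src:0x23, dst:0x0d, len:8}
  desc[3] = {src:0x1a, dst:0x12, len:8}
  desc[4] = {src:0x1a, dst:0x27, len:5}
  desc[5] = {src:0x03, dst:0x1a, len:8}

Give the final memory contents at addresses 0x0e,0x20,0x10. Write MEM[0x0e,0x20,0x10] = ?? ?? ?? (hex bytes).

MEM[0x0e,0x20,0x10] = 84 31 f0

  after D0: wrote 7B at 0x25 = 2bf0c6cfeeabdd
  after D1: wrote 3B at 0x10 = e85d85
  after D2: wrote 8B at 0x0d = ca842bf0c6cfeeab
  after D3: wrote 8B at 0x12 = 0a6d7a21f78698ed
  after D4: wrote 5B at 0x27 = 0a6d7a21f7
  after D5: wrote 8B at 0x1a = 851e0db8dcf73142
query mem[0x0e]=0x84, mem[0x20]=0x31, mem[0x10]=0xf0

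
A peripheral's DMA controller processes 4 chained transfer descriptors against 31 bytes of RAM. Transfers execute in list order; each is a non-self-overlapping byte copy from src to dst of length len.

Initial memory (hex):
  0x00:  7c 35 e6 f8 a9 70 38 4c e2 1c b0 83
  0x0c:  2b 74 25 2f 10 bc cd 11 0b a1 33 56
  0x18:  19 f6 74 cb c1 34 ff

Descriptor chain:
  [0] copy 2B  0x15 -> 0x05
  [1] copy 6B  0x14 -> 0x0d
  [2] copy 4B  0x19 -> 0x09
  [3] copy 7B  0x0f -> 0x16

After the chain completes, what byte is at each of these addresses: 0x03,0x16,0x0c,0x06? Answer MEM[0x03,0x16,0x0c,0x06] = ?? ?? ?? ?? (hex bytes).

  after D0: wrote 2B at 0x05 = a133
  after D1: wrote 6B at 0x0d = 0ba1335619f6
  after D2: wrote 4B at 0x09 = f674cbc1
  after D3: wrote 7B at 0x16 = 335619f6110ba1
query mem[0x03]=0xf8, mem[0x16]=0x33, mem[0x0c]=0xc1, mem[0x06]=0x33

MEM[0x03,0x16,0x0c,0x06] = f8 33 c1 33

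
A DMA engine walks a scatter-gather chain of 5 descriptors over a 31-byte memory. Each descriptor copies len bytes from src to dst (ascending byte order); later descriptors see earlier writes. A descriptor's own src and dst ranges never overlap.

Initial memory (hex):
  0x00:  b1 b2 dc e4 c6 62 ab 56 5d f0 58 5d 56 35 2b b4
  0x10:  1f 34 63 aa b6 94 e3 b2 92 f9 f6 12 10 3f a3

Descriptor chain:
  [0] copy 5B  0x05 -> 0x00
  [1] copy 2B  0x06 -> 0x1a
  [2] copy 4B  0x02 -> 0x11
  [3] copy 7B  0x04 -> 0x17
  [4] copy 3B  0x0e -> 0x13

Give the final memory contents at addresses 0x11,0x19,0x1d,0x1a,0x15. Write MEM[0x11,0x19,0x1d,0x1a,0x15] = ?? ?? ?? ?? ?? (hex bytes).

MEM[0x11,0x19,0x1d,0x1a,0x15] = 56 ab 58 56 1f

  after D0: wrote 5B at 0x00 = 62ab565df0
  after D1: wrote 2B at 0x1a = ab56
  after D2: wrote 4B at 0x11 = 565df062
  after D3: wrote 7B at 0x17 = f062ab565df058
  after D4: wrote 3B at 0x13 = 2bb41f
query mem[0x11]=0x56, mem[0x19]=0xab, mem[0x1d]=0x58, mem[0x1a]=0x56, mem[0x15]=0x1f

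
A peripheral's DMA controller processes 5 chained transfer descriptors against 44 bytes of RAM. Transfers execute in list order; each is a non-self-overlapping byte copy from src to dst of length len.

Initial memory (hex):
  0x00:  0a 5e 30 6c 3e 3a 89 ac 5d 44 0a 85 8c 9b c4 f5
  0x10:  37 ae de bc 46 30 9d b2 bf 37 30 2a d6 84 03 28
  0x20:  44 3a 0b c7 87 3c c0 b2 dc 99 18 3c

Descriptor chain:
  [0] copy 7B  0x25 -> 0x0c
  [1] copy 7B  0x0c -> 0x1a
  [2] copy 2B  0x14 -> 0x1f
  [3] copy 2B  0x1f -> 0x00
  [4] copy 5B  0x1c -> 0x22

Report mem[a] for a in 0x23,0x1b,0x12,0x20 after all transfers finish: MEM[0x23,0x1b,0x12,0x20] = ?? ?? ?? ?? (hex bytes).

#0 dst[0x0c+7] := {0x3c,0xc0,0xb2,0xdc,0x99,0x18,0x3c}
#1 dst[0x1a+7] := {0x3c,0xc0,0xb2,0xdc,0x99,0x18,0x3c}
#2 dst[0x1f+2] := {0x46,0x30}
#3 dst[0x00+2] := {0x46,0x30}
#4 dst[0x22+5] := {0xb2,0xdc,0x99,0x46,0x30}
query mem[0x23]=0xdc, mem[0x1b]=0xc0, mem[0x12]=0x3c, mem[0x20]=0x30

MEM[0x23,0x1b,0x12,0x20] = dc c0 3c 30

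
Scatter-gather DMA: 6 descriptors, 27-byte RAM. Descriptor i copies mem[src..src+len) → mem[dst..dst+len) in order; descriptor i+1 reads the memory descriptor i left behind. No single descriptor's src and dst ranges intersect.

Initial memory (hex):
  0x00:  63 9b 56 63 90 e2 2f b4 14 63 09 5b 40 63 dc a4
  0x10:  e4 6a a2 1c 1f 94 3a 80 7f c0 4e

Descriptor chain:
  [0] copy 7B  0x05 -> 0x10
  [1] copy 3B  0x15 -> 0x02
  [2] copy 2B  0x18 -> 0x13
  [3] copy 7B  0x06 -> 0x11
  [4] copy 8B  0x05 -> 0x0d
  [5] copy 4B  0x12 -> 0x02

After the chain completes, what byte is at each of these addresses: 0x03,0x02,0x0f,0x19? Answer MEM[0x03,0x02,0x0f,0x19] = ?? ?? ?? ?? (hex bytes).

D0: mem[0x10..0x16] <- [e2 2f b4 14 63 09 5b]
D1: mem[0x02..0x04] <- [09 5b 80]
D2: mem[0x13..0x14] <- [7f c0]
D3: mem[0x11..0x17] <- [2f b4 14 63 09 5b 40]
D4: mem[0x0d..0x14] <- [e2 2f b4 14 63 09 5b 40]
D5: mem[0x02..0x05] <- [09 5b 40 09]
query mem[0x03]=0x5b, mem[0x02]=0x09, mem[0x0f]=0xb4, mem[0x19]=0xc0

MEM[0x03,0x02,0x0f,0x19] = 5b 09 b4 c0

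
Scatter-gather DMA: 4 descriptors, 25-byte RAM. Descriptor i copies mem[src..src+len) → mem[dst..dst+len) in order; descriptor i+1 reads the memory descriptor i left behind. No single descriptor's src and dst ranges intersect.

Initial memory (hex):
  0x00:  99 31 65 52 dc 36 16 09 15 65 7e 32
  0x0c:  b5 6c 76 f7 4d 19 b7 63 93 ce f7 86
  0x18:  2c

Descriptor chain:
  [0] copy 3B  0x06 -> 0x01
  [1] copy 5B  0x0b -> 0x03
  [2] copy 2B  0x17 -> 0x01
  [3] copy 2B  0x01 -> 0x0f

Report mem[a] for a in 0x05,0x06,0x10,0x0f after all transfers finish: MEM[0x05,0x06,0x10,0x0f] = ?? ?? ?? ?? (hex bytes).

MEM[0x05,0x06,0x10,0x0f] = 6c 76 2c 86

D0: mem[0x01..0x03] <- [16 09 15]
D1: mem[0x03..0x07] <- [32 b5 6c 76 f7]
D2: mem[0x01..0x02] <- [86 2c]
D3: mem[0x0f..0x10] <- [86 2c]
query mem[0x05]=0x6c, mem[0x06]=0x76, mem[0x10]=0x2c, mem[0x0f]=0x86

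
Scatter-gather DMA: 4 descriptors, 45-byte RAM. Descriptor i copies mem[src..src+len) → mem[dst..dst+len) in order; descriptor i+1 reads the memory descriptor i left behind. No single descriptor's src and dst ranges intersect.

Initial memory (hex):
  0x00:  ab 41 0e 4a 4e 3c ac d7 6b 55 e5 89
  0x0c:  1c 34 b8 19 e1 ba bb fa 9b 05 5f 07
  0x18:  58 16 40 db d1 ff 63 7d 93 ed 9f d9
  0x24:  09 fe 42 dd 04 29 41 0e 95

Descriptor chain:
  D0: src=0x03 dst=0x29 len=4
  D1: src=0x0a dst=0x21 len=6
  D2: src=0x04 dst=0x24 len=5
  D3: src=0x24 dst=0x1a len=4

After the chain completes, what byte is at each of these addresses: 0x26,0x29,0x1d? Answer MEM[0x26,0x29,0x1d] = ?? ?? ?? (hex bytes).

  after D0: wrote 4B at 0x29 = 4a4e3cac
  after D1: wrote 6B at 0x21 = e5891c34b819
  after D2: wrote 5B at 0x24 = 4e3cacd76b
  after D3: wrote 4B at 0x1a = 4e3cacd7
query mem[0x26]=0xac, mem[0x29]=0x4a, mem[0x1d]=0xd7

MEM[0x26,0x29,0x1d] = ac 4a d7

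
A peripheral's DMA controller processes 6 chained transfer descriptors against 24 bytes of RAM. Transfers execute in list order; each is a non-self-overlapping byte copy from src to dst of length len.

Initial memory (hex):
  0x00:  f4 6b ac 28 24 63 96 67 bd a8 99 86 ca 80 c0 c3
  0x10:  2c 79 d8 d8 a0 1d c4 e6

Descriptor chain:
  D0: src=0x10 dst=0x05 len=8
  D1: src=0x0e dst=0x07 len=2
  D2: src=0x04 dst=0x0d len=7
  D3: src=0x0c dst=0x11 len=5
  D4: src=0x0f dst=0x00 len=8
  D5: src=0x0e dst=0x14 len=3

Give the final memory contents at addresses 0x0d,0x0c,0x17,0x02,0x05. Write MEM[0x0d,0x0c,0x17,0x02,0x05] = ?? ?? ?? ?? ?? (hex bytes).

D0: mem[0x05..0x0c] <- [2c 79 d8 d8 a0 1d c4 e6]
D1: mem[0x07..0x08] <- [c0 c3]
D2: mem[0x0d..0x13] <- [24 2c 79 c0 c3 a0 1d]
D3: mem[0x11..0x15] <- [e6 24 2c 79 c0]
D4: mem[0x00..0x07] <- [79 c0 e6 24 2c 79 c0 c4]
D5: mem[0x14..0x16] <- [2c 79 c0]
query mem[0x0d]=0x24, mem[0x0c]=0xe6, mem[0x17]=0xe6, mem[0x02]=0xe6, mem[0x05]=0x79

MEM[0x0d,0x0c,0x17,0x02,0x05] = 24 e6 e6 e6 79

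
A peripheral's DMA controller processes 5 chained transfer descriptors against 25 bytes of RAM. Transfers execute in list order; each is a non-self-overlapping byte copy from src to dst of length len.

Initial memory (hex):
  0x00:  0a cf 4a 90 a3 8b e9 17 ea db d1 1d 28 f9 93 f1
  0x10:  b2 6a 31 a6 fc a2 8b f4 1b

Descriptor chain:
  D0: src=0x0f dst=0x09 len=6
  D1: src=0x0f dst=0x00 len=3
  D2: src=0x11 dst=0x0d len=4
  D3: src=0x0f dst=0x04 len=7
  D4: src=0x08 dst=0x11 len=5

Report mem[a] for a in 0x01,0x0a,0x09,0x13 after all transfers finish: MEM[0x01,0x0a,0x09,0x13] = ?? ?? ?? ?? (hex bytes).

MEM[0x01,0x0a,0x09,0x13] = b2 a2 fc a2

#0 dst[0x09+6] := {0xf1,0xb2,0x6a,0x31,0xa6,0xfc}
#1 dst[0x00+3] := {0xf1,0xb2,0x6a}
#2 dst[0x0d+4] := {0x6a,0x31,0xa6,0xfc}
#3 dst[0x04+7] := {0xa6,0xfc,0x6a,0x31,0xa6,0xfc,0xa2}
#4 dst[0x11+5] := {0xa6,0xfc,0xa2,0x6a,0x31}
query mem[0x01]=0xb2, mem[0x0a]=0xa2, mem[0x09]=0xfc, mem[0x13]=0xa2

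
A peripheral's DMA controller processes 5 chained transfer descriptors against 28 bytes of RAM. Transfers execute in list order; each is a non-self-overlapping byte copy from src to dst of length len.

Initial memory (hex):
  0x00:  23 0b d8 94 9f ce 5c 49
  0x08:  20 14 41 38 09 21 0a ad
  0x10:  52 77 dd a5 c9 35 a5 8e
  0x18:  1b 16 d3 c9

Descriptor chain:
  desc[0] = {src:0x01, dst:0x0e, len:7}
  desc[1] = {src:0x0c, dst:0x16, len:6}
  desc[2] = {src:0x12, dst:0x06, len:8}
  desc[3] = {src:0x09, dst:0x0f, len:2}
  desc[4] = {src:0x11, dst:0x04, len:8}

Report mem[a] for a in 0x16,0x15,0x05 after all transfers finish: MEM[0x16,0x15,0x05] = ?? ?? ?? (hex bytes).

D0: mem[0x0e..0x14] <- [0b d8 94 9f ce 5c 49]
D1: mem[0x16..0x1b] <- [09 21 0b d8 94 9f]
D2: mem[0x06..0x0d] <- [ce 5c 49 35 09 21 0b d8]
D3: mem[0x0f..0x10] <- [35 09]
D4: mem[0x04..0x0b] <- [9f ce 5c 49 35 09 21 0b]
query mem[0x16]=0x09, mem[0x15]=0x35, mem[0x05]=0xce

MEM[0x16,0x15,0x05] = 09 35 ce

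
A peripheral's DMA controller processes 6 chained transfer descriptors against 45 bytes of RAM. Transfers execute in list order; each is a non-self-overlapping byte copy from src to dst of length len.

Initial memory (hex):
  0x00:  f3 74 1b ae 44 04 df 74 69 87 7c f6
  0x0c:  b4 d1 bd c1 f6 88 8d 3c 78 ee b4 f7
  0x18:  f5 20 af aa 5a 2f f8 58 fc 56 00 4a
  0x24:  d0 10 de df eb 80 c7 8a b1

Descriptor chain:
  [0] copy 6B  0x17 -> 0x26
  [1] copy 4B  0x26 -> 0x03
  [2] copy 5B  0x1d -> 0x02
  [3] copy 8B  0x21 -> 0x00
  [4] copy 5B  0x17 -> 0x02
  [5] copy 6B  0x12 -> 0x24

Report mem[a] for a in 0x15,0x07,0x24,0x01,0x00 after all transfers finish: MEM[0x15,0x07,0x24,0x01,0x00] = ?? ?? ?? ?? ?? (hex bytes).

MEM[0x15,0x07,0x24,0x01,0x00] = ee 20 8d 00 56

#0 dst[0x26+6] := {0xf7,0xf5,0x20,0xaf,0xaa,0x5a}
#1 dst[0x03+4] := {0xf7,0xf5,0x20,0xaf}
#2 dst[0x02+5] := {0x2f,0xf8,0x58,0xfc,0x56}
#3 dst[0x00+8] := {0x56,0x00,0x4a,0xd0,0x10,0xf7,0xf5,0x20}
#4 dst[0x02+5] := {0xf7,0xf5,0x20,0xaf,0xaa}
#5 dst[0x24+6] := {0x8d,0x3c,0x78,0xee,0xb4,0xf7}
query mem[0x15]=0xee, mem[0x07]=0x20, mem[0x24]=0x8d, mem[0x01]=0x00, mem[0x00]=0x56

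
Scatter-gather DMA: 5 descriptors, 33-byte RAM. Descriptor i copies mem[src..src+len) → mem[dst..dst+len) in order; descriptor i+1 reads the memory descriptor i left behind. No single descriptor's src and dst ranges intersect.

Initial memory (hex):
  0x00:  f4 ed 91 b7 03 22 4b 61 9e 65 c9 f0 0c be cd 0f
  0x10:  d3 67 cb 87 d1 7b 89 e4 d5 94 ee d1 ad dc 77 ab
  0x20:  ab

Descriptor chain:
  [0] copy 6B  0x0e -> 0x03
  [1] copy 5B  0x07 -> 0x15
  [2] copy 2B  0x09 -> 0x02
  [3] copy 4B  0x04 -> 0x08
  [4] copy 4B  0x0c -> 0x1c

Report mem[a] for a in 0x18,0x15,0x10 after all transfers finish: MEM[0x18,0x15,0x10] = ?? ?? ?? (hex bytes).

[0] 0x0e->0x03 len=6 : cd 0f d3 67 cb 87
[1] 0x07->0x15 len=5 : cb 87 65 c9 f0
[2] 0x09->0x02 len=2 : 65 c9
[3] 0x04->0x08 len=4 : 0f d3 67 cb
[4] 0x0c->0x1c len=4 : 0c be cd 0f
query mem[0x18]=0xc9, mem[0x15]=0xcb, mem[0x10]=0xd3

MEM[0x18,0x15,0x10] = c9 cb d3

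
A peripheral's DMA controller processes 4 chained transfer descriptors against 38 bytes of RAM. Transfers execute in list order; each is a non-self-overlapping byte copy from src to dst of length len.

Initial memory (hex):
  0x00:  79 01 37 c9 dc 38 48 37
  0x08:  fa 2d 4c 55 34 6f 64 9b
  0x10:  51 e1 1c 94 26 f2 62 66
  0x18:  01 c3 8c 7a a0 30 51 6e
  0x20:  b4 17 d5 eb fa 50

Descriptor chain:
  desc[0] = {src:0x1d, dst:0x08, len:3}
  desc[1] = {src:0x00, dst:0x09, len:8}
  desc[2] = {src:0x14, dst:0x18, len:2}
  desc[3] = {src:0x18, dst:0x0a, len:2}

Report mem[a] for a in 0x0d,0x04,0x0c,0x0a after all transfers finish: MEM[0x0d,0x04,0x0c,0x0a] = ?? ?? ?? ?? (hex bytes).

  after D0: wrote 3B at 0x08 = 30516e
  after D1: wrote 8B at 0x09 = 790137c9dc384837
  after D2: wrote 2B at 0x18 = 26f2
  after D3: wrote 2B at 0x0a = 26f2
query mem[0x0d]=0xdc, mem[0x04]=0xdc, mem[0x0c]=0xc9, mem[0x0a]=0x26

MEM[0x0d,0x04,0x0c,0x0a] = dc dc c9 26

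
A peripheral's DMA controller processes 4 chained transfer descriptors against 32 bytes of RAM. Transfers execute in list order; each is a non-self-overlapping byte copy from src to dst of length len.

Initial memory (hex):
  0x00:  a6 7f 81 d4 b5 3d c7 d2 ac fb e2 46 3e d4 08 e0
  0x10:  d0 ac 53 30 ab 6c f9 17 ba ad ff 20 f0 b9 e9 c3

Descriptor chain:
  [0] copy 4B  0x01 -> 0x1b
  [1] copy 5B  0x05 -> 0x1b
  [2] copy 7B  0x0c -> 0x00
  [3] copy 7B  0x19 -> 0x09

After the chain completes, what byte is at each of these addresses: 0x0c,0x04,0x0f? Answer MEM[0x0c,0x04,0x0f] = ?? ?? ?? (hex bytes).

MEM[0x0c,0x04,0x0f] = c7 d0 fb

[0] 0x01->0x1b len=4 : 7f 81 d4 b5
[1] 0x05->0x1b len=5 : 3d c7 d2 ac fb
[2] 0x0c->0x00 len=7 : 3e d4 08 e0 d0 ac 53
[3] 0x19->0x09 len=7 : ad ff 3d c7 d2 ac fb
query mem[0x0c]=0xc7, mem[0x04]=0xd0, mem[0x0f]=0xfb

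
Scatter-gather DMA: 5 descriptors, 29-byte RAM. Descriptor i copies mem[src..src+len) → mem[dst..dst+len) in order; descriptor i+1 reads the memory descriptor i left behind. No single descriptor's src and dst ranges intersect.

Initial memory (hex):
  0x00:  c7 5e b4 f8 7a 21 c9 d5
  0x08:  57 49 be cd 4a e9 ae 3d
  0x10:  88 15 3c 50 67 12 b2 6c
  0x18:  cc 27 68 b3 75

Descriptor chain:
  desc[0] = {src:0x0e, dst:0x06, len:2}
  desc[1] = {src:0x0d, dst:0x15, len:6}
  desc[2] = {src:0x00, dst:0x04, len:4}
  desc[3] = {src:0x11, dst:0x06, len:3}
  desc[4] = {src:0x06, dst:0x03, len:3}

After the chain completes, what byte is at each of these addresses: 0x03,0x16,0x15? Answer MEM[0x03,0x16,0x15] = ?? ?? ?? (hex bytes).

MEM[0x03,0x16,0x15] = 15 ae e9

D0: mem[0x06..0x07] <- [ae 3d]
D1: mem[0x15..0x1a] <- [e9 ae 3d 88 15 3c]
D2: mem[0x04..0x07] <- [c7 5e b4 f8]
D3: mem[0x06..0x08] <- [15 3c 50]
D4: mem[0x03..0x05] <- [15 3c 50]
query mem[0x03]=0x15, mem[0x16]=0xae, mem[0x15]=0xe9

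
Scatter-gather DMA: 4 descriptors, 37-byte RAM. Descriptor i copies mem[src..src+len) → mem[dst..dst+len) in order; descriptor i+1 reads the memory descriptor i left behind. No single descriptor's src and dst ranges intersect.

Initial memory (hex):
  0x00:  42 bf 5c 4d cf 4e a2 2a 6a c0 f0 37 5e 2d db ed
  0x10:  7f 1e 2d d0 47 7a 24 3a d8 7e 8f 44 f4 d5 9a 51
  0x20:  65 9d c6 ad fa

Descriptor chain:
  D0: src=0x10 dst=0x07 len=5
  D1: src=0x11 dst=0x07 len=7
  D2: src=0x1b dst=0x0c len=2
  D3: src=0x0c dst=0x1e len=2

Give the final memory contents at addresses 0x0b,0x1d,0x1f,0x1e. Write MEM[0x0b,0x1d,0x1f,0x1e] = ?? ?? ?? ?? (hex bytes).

D0: mem[0x07..0x0b] <- [7f 1e 2d d0 47]
D1: mem[0x07..0x0d] <- [1e 2d d0 47 7a 24 3a]
D2: mem[0x0c..0x0d] <- [44 f4]
D3: mem[0x1e..0x1f] <- [44 f4]
query mem[0x0b]=0x7a, mem[0x1d]=0xd5, mem[0x1f]=0xf4, mem[0x1e]=0x44

MEM[0x0b,0x1d,0x1f,0x1e] = 7a d5 f4 44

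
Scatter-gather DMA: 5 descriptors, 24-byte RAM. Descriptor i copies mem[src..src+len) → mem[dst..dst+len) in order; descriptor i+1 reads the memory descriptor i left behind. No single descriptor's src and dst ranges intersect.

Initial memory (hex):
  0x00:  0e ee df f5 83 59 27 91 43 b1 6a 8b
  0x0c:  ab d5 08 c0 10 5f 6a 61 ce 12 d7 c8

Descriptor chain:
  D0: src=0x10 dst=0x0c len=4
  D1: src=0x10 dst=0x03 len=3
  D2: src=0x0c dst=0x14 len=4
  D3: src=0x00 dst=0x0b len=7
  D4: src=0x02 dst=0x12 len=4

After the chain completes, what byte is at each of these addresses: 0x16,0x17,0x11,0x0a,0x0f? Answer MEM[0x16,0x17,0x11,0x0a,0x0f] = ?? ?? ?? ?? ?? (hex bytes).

  after D0: wrote 4B at 0x0c = 105f6a61
  after D1: wrote 3B at 0x03 = 105f6a
  after D2: wrote 4B at 0x14 = 105f6a61
  after D3: wrote 7B at 0x0b = 0eeedf105f6a27
  after D4: wrote 4B at 0x12 = df105f6a
query mem[0x16]=0x6a, mem[0x17]=0x61, mem[0x11]=0x27, mem[0x0a]=0x6a, mem[0x0f]=0x5f

MEM[0x16,0x17,0x11,0x0a,0x0f] = 6a 61 27 6a 5f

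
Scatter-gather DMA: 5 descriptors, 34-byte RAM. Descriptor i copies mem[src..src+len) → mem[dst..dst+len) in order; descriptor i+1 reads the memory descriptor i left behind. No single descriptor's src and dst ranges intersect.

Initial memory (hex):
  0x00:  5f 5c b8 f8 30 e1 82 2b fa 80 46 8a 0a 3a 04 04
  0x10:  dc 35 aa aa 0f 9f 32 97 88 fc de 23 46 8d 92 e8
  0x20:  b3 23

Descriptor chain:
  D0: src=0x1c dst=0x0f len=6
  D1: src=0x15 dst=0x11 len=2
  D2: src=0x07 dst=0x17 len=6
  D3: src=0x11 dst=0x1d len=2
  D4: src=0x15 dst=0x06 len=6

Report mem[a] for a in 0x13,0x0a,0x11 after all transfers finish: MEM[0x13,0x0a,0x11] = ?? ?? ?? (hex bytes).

MEM[0x13,0x0a,0x11] = b3 80 9f

[0] 0x1c->0x0f len=6 : 46 8d 92 e8 b3 23
[1] 0x15->0x11 len=2 : 9f 32
[2] 0x07->0x17 len=6 : 2b fa 80 46 8a 0a
[3] 0x11->0x1d len=2 : 9f 32
[4] 0x15->0x06 len=6 : 9f 32 2b fa 80 46
query mem[0x13]=0xb3, mem[0x0a]=0x80, mem[0x11]=0x9f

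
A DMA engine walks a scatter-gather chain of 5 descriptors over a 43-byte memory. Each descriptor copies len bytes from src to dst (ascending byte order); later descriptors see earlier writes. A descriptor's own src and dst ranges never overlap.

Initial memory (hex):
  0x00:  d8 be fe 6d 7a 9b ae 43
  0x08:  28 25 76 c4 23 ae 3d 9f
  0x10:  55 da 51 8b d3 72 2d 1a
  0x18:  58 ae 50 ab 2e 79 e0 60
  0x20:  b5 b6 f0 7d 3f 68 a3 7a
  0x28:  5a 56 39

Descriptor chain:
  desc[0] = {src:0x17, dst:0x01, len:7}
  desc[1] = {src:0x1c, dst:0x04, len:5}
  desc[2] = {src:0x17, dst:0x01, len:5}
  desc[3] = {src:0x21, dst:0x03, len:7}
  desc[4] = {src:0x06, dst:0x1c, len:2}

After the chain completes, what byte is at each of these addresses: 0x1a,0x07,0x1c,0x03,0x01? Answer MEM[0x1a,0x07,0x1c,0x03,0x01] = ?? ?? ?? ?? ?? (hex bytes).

MEM[0x1a,0x07,0x1c,0x03,0x01] = 50 68 3f b6 1a

[0] 0x17->0x01 len=7 : 1a 58 ae 50 ab 2e 79
[1] 0x1c->0x04 len=5 : 2e 79 e0 60 b5
[2] 0x17->0x01 len=5 : 1a 58 ae 50 ab
[3] 0x21->0x03 len=7 : b6 f0 7d 3f 68 a3 7a
[4] 0x06->0x1c len=2 : 3f 68
query mem[0x1a]=0x50, mem[0x07]=0x68, mem[0x1c]=0x3f, mem[0x03]=0xb6, mem[0x01]=0x1a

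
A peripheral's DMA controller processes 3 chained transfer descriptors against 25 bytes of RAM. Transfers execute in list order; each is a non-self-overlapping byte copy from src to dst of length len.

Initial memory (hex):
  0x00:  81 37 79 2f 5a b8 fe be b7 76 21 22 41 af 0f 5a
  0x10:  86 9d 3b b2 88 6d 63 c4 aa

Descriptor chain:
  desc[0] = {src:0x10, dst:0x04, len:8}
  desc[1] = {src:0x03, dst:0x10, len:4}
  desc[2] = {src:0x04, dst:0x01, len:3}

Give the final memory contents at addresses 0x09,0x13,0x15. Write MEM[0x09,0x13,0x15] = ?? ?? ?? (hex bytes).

D0: mem[0x04..0x0b] <- [86 9d 3b b2 88 6d 63 c4]
D1: mem[0x10..0x13] <- [2f 86 9d 3b]
D2: mem[0x01..0x03] <- [86 9d 3b]
query mem[0x09]=0x6d, mem[0x13]=0x3b, mem[0x15]=0x6d

MEM[0x09,0x13,0x15] = 6d 3b 6d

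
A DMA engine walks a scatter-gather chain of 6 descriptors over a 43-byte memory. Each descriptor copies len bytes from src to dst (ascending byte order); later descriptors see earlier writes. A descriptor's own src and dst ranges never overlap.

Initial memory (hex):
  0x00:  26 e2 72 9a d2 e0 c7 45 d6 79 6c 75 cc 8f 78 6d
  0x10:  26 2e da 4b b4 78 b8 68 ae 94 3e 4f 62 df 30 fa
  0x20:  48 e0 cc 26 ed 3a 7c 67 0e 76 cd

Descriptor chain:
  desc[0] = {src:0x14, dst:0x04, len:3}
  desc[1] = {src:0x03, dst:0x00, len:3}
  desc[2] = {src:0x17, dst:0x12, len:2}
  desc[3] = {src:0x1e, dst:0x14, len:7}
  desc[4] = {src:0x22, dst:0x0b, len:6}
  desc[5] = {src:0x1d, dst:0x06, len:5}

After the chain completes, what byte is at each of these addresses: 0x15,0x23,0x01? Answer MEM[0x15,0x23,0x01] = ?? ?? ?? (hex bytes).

MEM[0x15,0x23,0x01] = fa 26 b4

D0: mem[0x04..0x06] <- [b4 78 b8]
D1: mem[0x00..0x02] <- [9a b4 78]
D2: mem[0x12..0x13] <- [68 ae]
D3: mem[0x14..0x1a] <- [30 fa 48 e0 cc 26 ed]
D4: mem[0x0b..0x10] <- [cc 26 ed 3a 7c 67]
D5: mem[0x06..0x0a] <- [df 30 fa 48 e0]
query mem[0x15]=0xfa, mem[0x23]=0x26, mem[0x01]=0xb4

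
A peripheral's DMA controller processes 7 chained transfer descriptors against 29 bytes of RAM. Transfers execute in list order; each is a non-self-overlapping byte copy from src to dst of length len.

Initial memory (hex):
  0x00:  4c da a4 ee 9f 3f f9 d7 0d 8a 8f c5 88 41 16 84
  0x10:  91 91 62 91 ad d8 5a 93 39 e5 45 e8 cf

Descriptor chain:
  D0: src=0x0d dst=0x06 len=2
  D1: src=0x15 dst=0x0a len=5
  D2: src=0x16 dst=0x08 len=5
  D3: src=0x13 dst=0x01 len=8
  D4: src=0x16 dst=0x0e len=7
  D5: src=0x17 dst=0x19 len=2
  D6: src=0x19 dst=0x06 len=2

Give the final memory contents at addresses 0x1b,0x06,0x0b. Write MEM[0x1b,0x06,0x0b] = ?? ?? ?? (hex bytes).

MEM[0x1b,0x06,0x0b] = e8 93 e5

  after D0: wrote 2B at 0x06 = 4116
  after D1: wrote 5B at 0x0a = d85a9339e5
  after D2: wrote 5B at 0x08 = 5a9339e545
  after D3: wrote 8B at 0x01 = 91add85a9339e545
  after D4: wrote 7B at 0x0e = 5a9339e545e8cf
  after D5: wrote 2B at 0x19 = 9339
  after D6: wrote 2B at 0x06 = 9339
query mem[0x1b]=0xe8, mem[0x06]=0x93, mem[0x0b]=0xe5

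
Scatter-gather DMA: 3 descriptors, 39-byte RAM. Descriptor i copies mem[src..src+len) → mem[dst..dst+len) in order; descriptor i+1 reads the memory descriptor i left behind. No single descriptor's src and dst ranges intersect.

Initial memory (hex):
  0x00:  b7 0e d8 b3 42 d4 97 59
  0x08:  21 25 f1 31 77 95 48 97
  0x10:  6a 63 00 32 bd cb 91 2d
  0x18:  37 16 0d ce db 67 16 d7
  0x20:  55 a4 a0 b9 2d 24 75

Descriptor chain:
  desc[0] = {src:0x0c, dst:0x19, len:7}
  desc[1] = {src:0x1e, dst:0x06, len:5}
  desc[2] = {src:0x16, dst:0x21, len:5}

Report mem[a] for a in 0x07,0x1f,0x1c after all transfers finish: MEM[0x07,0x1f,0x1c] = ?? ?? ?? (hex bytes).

  after D0: wrote 7B at 0x19 = 779548976a6300
  after D1: wrote 5B at 0x06 = 630055a4a0
  after D2: wrote 5B at 0x21 = 912d377795
query mem[0x07]=0x00, mem[0x1f]=0x00, mem[0x1c]=0x97

MEM[0x07,0x1f,0x1c] = 00 00 97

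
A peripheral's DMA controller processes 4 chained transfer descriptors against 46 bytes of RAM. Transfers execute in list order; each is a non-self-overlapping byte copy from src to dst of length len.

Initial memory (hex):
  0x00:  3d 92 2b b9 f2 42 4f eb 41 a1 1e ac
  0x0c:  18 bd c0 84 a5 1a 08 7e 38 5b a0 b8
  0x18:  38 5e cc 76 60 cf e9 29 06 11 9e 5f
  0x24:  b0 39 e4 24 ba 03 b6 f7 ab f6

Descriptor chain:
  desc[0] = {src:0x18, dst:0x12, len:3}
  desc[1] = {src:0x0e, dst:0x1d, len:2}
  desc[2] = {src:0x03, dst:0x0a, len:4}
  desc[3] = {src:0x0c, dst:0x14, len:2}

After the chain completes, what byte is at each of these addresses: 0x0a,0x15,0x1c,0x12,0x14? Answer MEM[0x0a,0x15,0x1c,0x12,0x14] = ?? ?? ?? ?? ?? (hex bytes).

D0: mem[0x12..0x14] <- [38 5e cc]
D1: mem[0x1d..0x1e] <- [c0 84]
D2: mem[0x0a..0x0d] <- [b9 f2 42 4f]
D3: mem[0x14..0x15] <- [42 4f]
query mem[0x0a]=0xb9, mem[0x15]=0x4f, mem[0x1c]=0x60, mem[0x12]=0x38, mem[0x14]=0x42

MEM[0x0a,0x15,0x1c,0x12,0x14] = b9 4f 60 38 42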